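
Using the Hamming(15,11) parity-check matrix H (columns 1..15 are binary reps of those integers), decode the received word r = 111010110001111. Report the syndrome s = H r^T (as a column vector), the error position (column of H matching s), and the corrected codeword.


s = (1, 0, 1, 0)^T, error position = 10, corrected codeword c = 111010110101111

Compute s = H r^T mod 2 one row at a time:
  s_1 = 1 + 0 + 0 + 0 + 1 + 1 + 1 + 1 = 5 ≡ 1 (mod 2).
  s_2 = 0 + 1 + 0 + 1 + 1 + 1 + 1 + 1 = 6 ≡ 0 (mod 2).
  s_3 = 1 + 1 + 0 + 1 + 0 + 0 + 1 + 1 = 5 ≡ 1 (mod 2).
  s_4 = 1 + 1 + 1 + 1 + 0 + 0 + 1 + 1 = 6 ≡ 0 (mod 2).
s = (1, 0, 1, 0)^T — this equals column 10 of H (binary 1010), so error is at position 10.
Correct: flip bit 10 of r = 111010110001111 to get c = 111010110101111.


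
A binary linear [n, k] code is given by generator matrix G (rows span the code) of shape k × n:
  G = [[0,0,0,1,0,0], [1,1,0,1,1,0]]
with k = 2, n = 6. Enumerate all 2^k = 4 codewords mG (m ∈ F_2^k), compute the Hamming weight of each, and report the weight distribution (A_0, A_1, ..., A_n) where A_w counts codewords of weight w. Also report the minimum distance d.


Weight distribution: A_0 = 1, A_1 = 1, A_3 = 1, A_4 = 1. Minimum distance d = 1.

Enumerate all 2^2 = 4 messages m ∈ F_2^2.
For each, compute codeword c = mG in F_2^6, then tally its weight.
  m = 00 → c = 000000, weight = 0.
  m = 10 → c = 000100, weight = 1.
  m = 01 → c = 110110, weight = 4.
  m = 11 → c = 110010, weight = 3.
Tally weights:
  weight 0: 1 codewords.
  weight 1: 1 codewords.
  weight 3: 1 codewords.
  weight 4: 1 codewords.
Minimum distance d = smallest w > 0 with A_w > 0 = 1.
Sanity: Σ A_w = 4 = 2^2 = 4 ✓.


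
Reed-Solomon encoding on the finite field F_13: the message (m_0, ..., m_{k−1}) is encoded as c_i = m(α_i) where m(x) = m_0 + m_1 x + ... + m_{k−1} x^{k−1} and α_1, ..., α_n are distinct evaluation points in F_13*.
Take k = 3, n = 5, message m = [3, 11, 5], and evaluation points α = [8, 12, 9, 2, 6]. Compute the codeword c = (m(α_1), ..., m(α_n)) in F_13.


c = [8, 10, 0, 6, 2]

Message polynomial: m(x) = 3 + 11·x + 5·x^2 (mod 13).
For each evaluation point α_i, compute m(α_i) mod 13:
  α_1 = 8: Horner steps 5 → 12 → 8, so m(8) = 8.
  α_2 = 12: Horner steps 5 → 6 → 10, so m(12) = 10.
  α_3 = 9: Horner steps 5 → 4 → 0, so m(9) = 0.
  α_4 = 2: Horner steps 5 → 8 → 6, so m(2) = 6.
  α_5 = 6: Horner steps 5 → 2 → 2, so m(6) = 2.
Codeword c = [8, 10, 0, 6, 2] ∈ F_13^5.


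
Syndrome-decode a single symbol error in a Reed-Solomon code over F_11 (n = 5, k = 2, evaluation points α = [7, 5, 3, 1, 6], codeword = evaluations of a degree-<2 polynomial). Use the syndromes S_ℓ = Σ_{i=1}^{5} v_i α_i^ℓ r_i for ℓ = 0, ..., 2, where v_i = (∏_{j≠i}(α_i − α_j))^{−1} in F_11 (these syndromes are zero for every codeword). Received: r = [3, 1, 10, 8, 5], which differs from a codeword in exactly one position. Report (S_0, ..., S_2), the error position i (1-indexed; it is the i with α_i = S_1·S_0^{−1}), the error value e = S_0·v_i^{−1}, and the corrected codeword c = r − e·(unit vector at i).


S = (2, 1, 6), error at position 5, error magnitude e = 3, c = [3, 1, 10, 8, 2].

Step 1: column multipliers v_i = (∏_{j≠i}(α_i − α_j))^{−1} mod 11.
  i = 1 (α = 7): (7−5)(7−3)(7−1)(7−6) = 2·4·6·1 = 48 ≡ 4, so v_1 = 4^{−1} = 3 (mod 11).
  i = 2 (α = 5): (5−7)(5−3)(5−1)(5−6) = (−2)·2·4·(−1) = 16 ≡ 5, so v_2 = 5^{−1} = 9 (mod 11).
  i = 3 (α = 3): (3−7)(3−5)(3−1)(3−6) = (−4)·(−2)·2·(−3) = −48 ≡ 7, so v_3 = 7^{−1} = 8 (mod 11).
  i = 4 (α = 1): (1−7)(1−5)(1−3)(1−6) = (−6)·(−4)·(−2)·(−5) = 240 ≡ 9, so v_4 = 9^{−1} = 5 (mod 11).
  i = 5 (α = 6): (6−7)(6−5)(6−3)(6−1) = (−1)·1·3·5 = −15 ≡ 7, so v_5 = 7^{−1} = 8 (mod 11).
  v = [3, 9, 8, 5, 8].
Step 2: syndromes of r = [3, 1, 10, 8, 5] (all sums mod 11).
  S_0 = Σ v_i r_i = 3·3 + 9·1 + 8·10 + 5·8 + 8·5 = 178 ≡ 2.
  S_1 = Σ v_i α_i r_i = 3·7·3 + 9·5·1 + 8·3·10 + 5·1·8 + 8·6·5 = 628 ≡ 1.
  α_i^2 mod 11 = [5, 3, 9, 1, 3].
  S_2 = Σ v_i α_i^2 r_i = 3·5·3 + 9·3·1 + 8·9·10 + 5·1·8 + 8·3·5 = 952 ≡ 6.
  S = (2, 1, 6) ≠ 0, so r is not a codeword (an error is present).
Step 3: locate the error. For a single error e at position i, S_ℓ = v_i·e·α_i^ℓ, so α_err = S_1/S_0.
  S_0^{−1} = 2^{−1} = 6 (mod 11), so α_err = 1·6 = 6 ≡ 6 = α_5. Error position i = 5.
  Consistency check: S_2/S_1 = 6·1 = 6 ≡ 6 = α_err ✓ (single-error assumption holds).
Step 4: error magnitude e = S_0/v_5 = S_0·∏_{j≠5}(α_5 − α_j) = 2·7 = 14 ≡ 3 (mod 11).
Step 5: correct position 5: c_5 = r_5 − e = 5 − 3 ≡ 2 (mod 11). Hence c = [3, 1, 10, 8, 2].
  Check: interpolating c through the α_i gives m(x) = 7 + 1·x (degree < 2) with m(α_i) = c_i for every i, so c is indeed a codeword.


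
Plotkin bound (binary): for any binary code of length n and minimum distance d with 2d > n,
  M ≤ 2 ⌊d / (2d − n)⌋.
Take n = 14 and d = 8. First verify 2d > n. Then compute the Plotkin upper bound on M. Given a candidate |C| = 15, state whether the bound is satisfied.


Plotkin bound M ≤ 8; given |C| = 15 > bound (violated).

Check applicability: 2d = 16, n = 14.
2d − n = 2 > 0, so Plotkin applies.
Compute d/(2d−n) = 8/2 ≈ 4.0000.
⌊d/(2d−n)⌋ = 4.
Plotkin bound: M ≤ 2·4 = 8.
Given |C| = 15, check: VIOLATED.
This |C| is above the Plotkin bound, so no binary code with n = 14, d = 8 and 15 codewords exists.


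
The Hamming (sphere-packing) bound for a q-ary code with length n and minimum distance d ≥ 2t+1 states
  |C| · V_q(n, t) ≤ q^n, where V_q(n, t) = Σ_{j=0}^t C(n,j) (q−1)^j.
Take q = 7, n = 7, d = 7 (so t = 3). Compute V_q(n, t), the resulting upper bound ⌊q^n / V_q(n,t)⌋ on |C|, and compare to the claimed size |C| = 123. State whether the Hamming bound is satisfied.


V_q(n, t) = 8359, q^n = 823543, Hamming bound = 98, |C| = 123 > bound (violated).

Step 1: Compute V_q(n, t) = Σ_{j=0}^3 C(n, j) (q−1)^j.
  j = 0: C(7,0)·(6)^0 = 1·1 = 1.
  j = 1: C(7,1)·(6)^1 = 7·6 = 42.
  j = 2: C(7,2)·(6)^2 = 21·36 = 756.
  j = 3: C(7,3)·(6)^3 = 35·216 = 7560.
  V_q(n, t) = 1 + 42 + 756 + 7560 = 8359.
Step 2: q^n = 7^7 = 823543.
Step 3: Hamming bound ⌊q^n / V_q(n,t)⌋ = ⌊823543/8359⌋ = 98.
Step 4: Compare |C| = 123 to 98: violated.
The claimed |C| lies above the Hamming bound, so no 7-ary code of length 7 with d ≥ 7 can have 123 codewords.


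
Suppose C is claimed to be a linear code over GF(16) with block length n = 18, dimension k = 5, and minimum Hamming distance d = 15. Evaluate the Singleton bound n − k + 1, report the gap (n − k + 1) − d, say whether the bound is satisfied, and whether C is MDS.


Singleton RHS = n − k + 1 = 14, slack = -1, bound violated (no such code; not MDS).

Singleton bound: d ≤ n − k + 1.
Here n = 18, k = 5, so n − k + 1 = 14.
Given d = 15, check d ≤ 14: NO.
Slack = (n − k + 1) − d = -1.
The slack is negative: d = 15 exceeds n − k + 1 = 14 by 1, so the Singleton bound is violated and no linear [18, 5, 15]_16 code can exist. In particular it is not MDS (MDS requires d = n − k + 1 exactly).
Description: the claimed parameters are [18, 5, 15]_16; such a code would be impossible (violates the Singleton bound).


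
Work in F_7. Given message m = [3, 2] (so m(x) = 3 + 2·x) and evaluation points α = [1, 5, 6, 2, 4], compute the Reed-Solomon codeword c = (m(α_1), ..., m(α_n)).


c = [5, 6, 1, 0, 4]

Message polynomial: m(x) = 3 + 2·x (mod 7).
For each evaluation point α_i, compute m(α_i) mod 7:
  α_1 = 1: Horner steps 2 → 5, so m(1) = 5.
  α_2 = 5: Horner steps 2 → 6, so m(5) = 6.
  α_3 = 6: Horner steps 2 → 1, so m(6) = 1.
  α_4 = 2: Horner steps 2 → 0, so m(2) = 0.
  α_5 = 4: Horner steps 2 → 4, so m(4) = 4.
Codeword c = [5, 6, 1, 0, 4] ∈ F_7^5.


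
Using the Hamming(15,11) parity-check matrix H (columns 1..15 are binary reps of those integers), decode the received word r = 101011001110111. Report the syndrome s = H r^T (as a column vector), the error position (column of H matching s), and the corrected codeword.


s = (0, 1, 0, 1)^T, error position = 5, corrected codeword c = 101001001110111

Compute s = H r^T mod 2 one row at a time:
  s_1 = 0 + 1 + 1 + 1 + 0 + 1 + 1 + 1 = 6 ≡ 0 (mod 2).
  s_2 = 0 + 1 + 1 + 0 + 0 + 1 + 1 + 1 = 5 ≡ 1 (mod 2).
  s_3 = 0 + 1 + 1 + 0 + 1 + 1 + 1 + 1 = 6 ≡ 0 (mod 2).
  s_4 = 1 + 1 + 1 + 0 + 1 + 1 + 1 + 1 = 7 ≡ 1 (mod 2).
s = (0, 1, 0, 1)^T — this equals column 5 of H (binary 0101), so error is at position 5.
Correct: flip bit 5 of r = 101011001110111 to get c = 101001001110111.


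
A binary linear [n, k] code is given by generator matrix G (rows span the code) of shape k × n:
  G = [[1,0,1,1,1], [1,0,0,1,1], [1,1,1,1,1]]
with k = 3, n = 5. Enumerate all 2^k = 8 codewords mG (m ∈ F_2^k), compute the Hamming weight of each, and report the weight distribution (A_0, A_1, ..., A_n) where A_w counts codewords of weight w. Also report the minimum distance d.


Weight distribution: A_0 = 1, A_1 = 2, A_2 = 1, A_3 = 1, A_4 = 2, A_5 = 1. Minimum distance d = 1.

Enumerate all 2^3 = 8 messages m ∈ F_2^3.
For each, compute codeword c = mG in F_2^5, then tally its weight.
  m = 000 → c = 00000, weight = 0.
  m = 100 → c = 10111, weight = 4.
  m = 010 → c = 10011, weight = 3.
  m = 110 → c = 00100, weight = 1.
  m = 001 → c = 11111, weight = 5.
  m = 101 → c = 01000, weight = 1.
  m = 011 → c = 01100, weight = 2.
  m = 111 → c = 11011, weight = 4.
Tally weights:
  weight 0: 1 codewords.
  weight 1: 2 codewords.
  weight 2: 1 codewords.
  weight 3: 1 codewords.
  weight 4: 2 codewords.
  weight 5: 1 codewords.
Minimum distance d = smallest w > 0 with A_w > 0 = 1.
Sanity: Σ A_w = 8 = 2^3 = 8 ✓.


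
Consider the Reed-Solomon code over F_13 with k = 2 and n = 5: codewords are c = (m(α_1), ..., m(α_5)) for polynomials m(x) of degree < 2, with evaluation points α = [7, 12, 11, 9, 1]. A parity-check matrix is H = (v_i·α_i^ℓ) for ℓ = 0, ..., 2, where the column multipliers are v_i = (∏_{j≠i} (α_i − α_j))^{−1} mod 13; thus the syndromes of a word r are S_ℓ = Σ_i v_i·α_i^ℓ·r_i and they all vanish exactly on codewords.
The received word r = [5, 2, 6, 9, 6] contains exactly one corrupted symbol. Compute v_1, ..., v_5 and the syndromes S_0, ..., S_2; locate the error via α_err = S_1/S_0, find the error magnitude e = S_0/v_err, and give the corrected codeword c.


S = (10, 6, 1), error at position 3, error magnitude e = 6, c = [5, 2, 0, 9, 6].

Step 1: column multipliers v_i = (∏_{j≠i}(α_i − α_j))^{−1} mod 13.
  i = 1 (α = 7): (7−12)(7−11)(7−9)(7−1) = (−5)·(−4)·(−2)·6 = −240 ≡ 7, so v_1 = 7^{−1} = 2 (mod 13).
  i = 2 (α = 12): (12−7)(12−11)(12−9)(12−1) = 5·1·3·11 = 165 ≡ 9, so v_2 = 9^{−1} = 3 (mod 13).
  i = 3 (α = 11): (11−7)(11−12)(11−9)(11−1) = 4·(−1)·2·10 = −80 ≡ 11, so v_3 = 11^{−1} = 6 (mod 13).
  i = 4 (α = 9): (9−7)(9−12)(9−11)(9−1) = 2·(−3)·(−2)·8 = 96 ≡ 5, so v_4 = 5^{−1} = 8 (mod 13).
  i = 5 (α = 1): (1−7)(1−12)(1−11)(1−9) = (−6)·(−11)·(−10)·(−8) = 5280 ≡ 2, so v_5 = 2^{−1} = 7 (mod 13).
  v = [2, 3, 6, 8, 7].
Step 2: syndromes of r = [5, 2, 6, 9, 6] (all sums mod 13).
  S_0 = Σ v_i r_i = 2·5 + 3·2 + 6·6 + 8·9 + 7·6 = 166 ≡ 10.
  S_1 = Σ v_i α_i r_i = 2·7·5 + 3·12·2 + 6·11·6 + 8·9·9 + 7·1·6 = 1228 ≡ 6.
  α_i^2 mod 13 = [10, 1, 4, 3, 1].
  S_2 = Σ v_i α_i^2 r_i = 2·10·5 + 3·1·2 + 6·4·6 + 8·3·9 + 7·1·6 = 508 ≡ 1.
  S = (10, 6, 1) ≠ 0, so r is not a codeword (an error is present).
Step 3: locate the error. For a single error e at position i, S_ℓ = v_i·e·α_i^ℓ, so α_err = S_1/S_0.
  S_0^{−1} = 10^{−1} = 4 (mod 13), so α_err = 6·4 = 24 ≡ 11 = α_3. Error position i = 3.
  Consistency check: S_2/S_1 = 1·11 = 11 ≡ 11 = α_err ✓ (single-error assumption holds).
Step 4: error magnitude e = S_0/v_3 = S_0·∏_{j≠3}(α_3 − α_j) = 10·11 = 110 ≡ 6 (mod 13).
Step 5: correct position 3: c_3 = r_3 − e = 6 − 6 ≡ 0 (mod 13). Hence c = [5, 2, 0, 9, 6].
  Check: interpolating c through the α_i gives m(x) = 4 + 2·x (degree < 2) with m(α_i) = c_i for every i, so c is indeed a codeword.


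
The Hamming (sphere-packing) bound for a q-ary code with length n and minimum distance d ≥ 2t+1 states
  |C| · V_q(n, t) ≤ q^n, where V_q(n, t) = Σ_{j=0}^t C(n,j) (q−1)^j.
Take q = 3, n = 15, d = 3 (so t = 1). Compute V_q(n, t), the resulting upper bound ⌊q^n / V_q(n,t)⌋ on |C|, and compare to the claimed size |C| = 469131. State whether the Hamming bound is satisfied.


V_q(n, t) = 31, q^n = 14348907, Hamming bound = 462867, |C| = 469131 > bound (violated).

Step 1: Compute V_q(n, t) = Σ_{j=0}^1 C(n, j) (q−1)^j.
  j = 0: C(15,0)·(2)^0 = 1·1 = 1.
  j = 1: C(15,1)·(2)^1 = 15·2 = 30.
  V_q(n, t) = 1 + 30 = 31.
Step 2: q^n = 3^15 = 14348907.
Step 3: Hamming bound ⌊q^n / V_q(n,t)⌋ = ⌊14348907/31⌋ = 462867.
Step 4: Compare |C| = 469131 to 462867: violated.
The claimed |C| lies above the Hamming bound, so no 3-ary code of length 15 with d ≥ 3 can have 469131 codewords.


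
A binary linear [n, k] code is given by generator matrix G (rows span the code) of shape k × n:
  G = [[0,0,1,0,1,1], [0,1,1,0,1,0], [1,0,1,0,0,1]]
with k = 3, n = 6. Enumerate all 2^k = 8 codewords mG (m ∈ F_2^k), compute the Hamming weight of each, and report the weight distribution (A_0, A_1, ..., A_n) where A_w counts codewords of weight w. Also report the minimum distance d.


Weight distribution: A_0 = 1, A_2 = 2, A_3 = 4, A_4 = 1. Minimum distance d = 2.

Enumerate all 2^3 = 8 messages m ∈ F_2^3.
For each, compute codeword c = mG in F_2^6, then tally its weight.
  m = 000 → c = 000000, weight = 0.
  m = 100 → c = 001011, weight = 3.
  m = 010 → c = 011010, weight = 3.
  m = 110 → c = 010001, weight = 2.
  m = 001 → c = 101001, weight = 3.
  m = 101 → c = 100010, weight = 2.
  m = 011 → c = 110011, weight = 4.
  m = 111 → c = 111000, weight = 3.
Tally weights:
  weight 0: 1 codewords.
  weight 2: 2 codewords.
  weight 3: 4 codewords.
  weight 4: 1 codewords.
Minimum distance d = smallest w > 0 with A_w > 0 = 2.
Sanity: Σ A_w = 8 = 2^3 = 8 ✓.


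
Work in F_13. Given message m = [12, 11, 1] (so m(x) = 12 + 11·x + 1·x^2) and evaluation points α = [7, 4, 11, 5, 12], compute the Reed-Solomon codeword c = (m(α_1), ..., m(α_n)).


c = [8, 7, 7, 1, 2]

Message polynomial: m(x) = 12 + 11·x + 1·x^2 (mod 13).
For each evaluation point α_i, compute m(α_i) mod 13:
  α_1 = 7: Horner steps 1 → 5 → 8, so m(7) = 8.
  α_2 = 4: Horner steps 1 → 2 → 7, so m(4) = 7.
  α_3 = 11: Horner steps 1 → 9 → 7, so m(11) = 7.
  α_4 = 5: Horner steps 1 → 3 → 1, so m(5) = 1.
  α_5 = 12: Horner steps 1 → 10 → 2, so m(12) = 2.
Codeword c = [8, 7, 7, 1, 2] ∈ F_13^5.


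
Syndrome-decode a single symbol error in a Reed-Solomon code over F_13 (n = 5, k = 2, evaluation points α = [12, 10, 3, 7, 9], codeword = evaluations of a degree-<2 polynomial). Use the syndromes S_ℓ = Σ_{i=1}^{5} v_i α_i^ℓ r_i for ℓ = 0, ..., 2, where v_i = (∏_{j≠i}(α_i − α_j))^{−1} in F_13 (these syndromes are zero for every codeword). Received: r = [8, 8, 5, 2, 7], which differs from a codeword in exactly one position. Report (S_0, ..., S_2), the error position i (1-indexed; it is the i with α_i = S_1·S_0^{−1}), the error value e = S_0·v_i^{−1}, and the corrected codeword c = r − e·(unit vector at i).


S = (7, 5, 11), error at position 2, error magnitude e = 5, c = [8, 3, 5, 2, 7].

Step 1: column multipliers v_i = (∏_{j≠i}(α_i − α_j))^{−1} mod 13.
  i = 1 (α = 12): (12−10)(12−3)(12−7)(12−9) = 2·9·5·3 = 270 ≡ 10, so v_1 = 10^{−1} = 4 (mod 13).
  i = 2 (α = 10): (10−12)(10−3)(10−7)(10−9) = (−2)·7·3·1 = −42 ≡ 10, so v_2 = 10^{−1} = 4 (mod 13).
  i = 3 (α = 3): (3−12)(3−10)(3−7)(3−9) = (−9)·(−7)·(−4)·(−6) = 1512 ≡ 4, so v_3 = 4^{−1} = 10 (mod 13).
  i = 4 (α = 7): (7−12)(7−10)(7−3)(7−9) = (−5)·(−3)·4·(−2) = −120 ≡ 10, so v_4 = 10^{−1} = 4 (mod 13).
  i = 5 (α = 9): (9−12)(9−10)(9−3)(9−7) = (−3)·(−1)·6·2 = 36 ≡ 10, so v_5 = 10^{−1} = 4 (mod 13).
  v = [4, 4, 10, 4, 4].
Step 2: syndromes of r = [8, 8, 5, 2, 7] (all sums mod 13).
  S_0 = Σ v_i r_i = 4·8 + 4·8 + 10·5 + 4·2 + 4·7 = 150 ≡ 7.
  S_1 = Σ v_i α_i r_i = 4·12·8 + 4·10·8 + 10·3·5 + 4·7·2 + 4·9·7 = 1162 ≡ 5.
  α_i^2 mod 13 = [1, 9, 9, 10, 3].
  S_2 = Σ v_i α_i^2 r_i = 4·1·8 + 4·9·8 + 10·9·5 + 4·10·2 + 4·3·7 = 934 ≡ 11.
  S = (7, 5, 11) ≠ 0, so r is not a codeword (an error is present).
Step 3: locate the error. For a single error e at position i, S_ℓ = v_i·e·α_i^ℓ, so α_err = S_1/S_0.
  S_0^{−1} = 7^{−1} = 2 (mod 13), so α_err = 5·2 = 10 ≡ 10 = α_2. Error position i = 2.
  Consistency check: S_2/S_1 = 11·8 = 88 ≡ 10 = α_err ✓ (single-error assumption holds).
Step 4: error magnitude e = S_0/v_2 = S_0·∏_{j≠2}(α_2 − α_j) = 7·10 = 70 ≡ 5 (mod 13).
Step 5: correct position 2: c_2 = r_2 − e = 8 − 5 ≡ 3 (mod 13). Hence c = [8, 3, 5, 2, 7].
  Check: interpolating c through the α_i gives m(x) = 4 + 9·x (degree < 2) with m(α_i) = c_i for every i, so c is indeed a codeword.


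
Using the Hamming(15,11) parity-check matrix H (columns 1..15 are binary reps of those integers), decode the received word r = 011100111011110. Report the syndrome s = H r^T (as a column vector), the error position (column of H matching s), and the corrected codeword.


s = (0, 1, 1, 1)^T, error position = 7, corrected codeword c = 011100011011110

Compute s = H r^T mod 2 one row at a time:
  s_1 = 1 + 1 + 0 + 1 + 1 + 1 + 1 + 0 = 6 ≡ 0 (mod 2).
  s_2 = 1 + 0 + 0 + 1 + 1 + 1 + 1 + 0 = 5 ≡ 1 (mod 2).
  s_3 = 1 + 1 + 0 + 1 + 0 + 1 + 1 + 0 = 5 ≡ 1 (mod 2).
  s_4 = 0 + 1 + 0 + 1 + 1 + 1 + 1 + 0 = 5 ≡ 1 (mod 2).
s = (0, 1, 1, 1)^T — this equals column 7 of H (binary 0111), so error is at position 7.
Correct: flip bit 7 of r = 011100111011110 to get c = 011100011011110.


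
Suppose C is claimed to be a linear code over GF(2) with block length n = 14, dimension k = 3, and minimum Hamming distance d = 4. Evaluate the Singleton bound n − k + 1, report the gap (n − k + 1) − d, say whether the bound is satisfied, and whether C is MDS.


Singleton RHS = n − k + 1 = 12, slack = 8, bound satisfied, not MDS.

Singleton bound: d ≤ n − k + 1.
Here n = 14, k = 3, so n − k + 1 = 12.
Given d = 4, check d ≤ 12: YES.
Slack = (n − k + 1) − d = 8.
The code is NOT MDS (slack = 8 > 0).
Description: the claimed parameters are [14, 3, 4]_2; such a code would be non-MDS.


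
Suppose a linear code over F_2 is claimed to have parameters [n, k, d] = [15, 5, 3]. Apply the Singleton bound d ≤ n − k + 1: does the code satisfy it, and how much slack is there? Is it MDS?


Singleton RHS = n − k + 1 = 11, slack = 8, bound satisfied, not MDS.

Singleton bound: d ≤ n − k + 1.
Here n = 15, k = 5, so n − k + 1 = 11.
Given d = 3, check d ≤ 11: YES.
Slack = (n − k + 1) − d = 8.
The code is NOT MDS (slack = 8 > 0).
Description: the claimed parameters are [15, 5, 3]_2; such a code would be non-MDS.


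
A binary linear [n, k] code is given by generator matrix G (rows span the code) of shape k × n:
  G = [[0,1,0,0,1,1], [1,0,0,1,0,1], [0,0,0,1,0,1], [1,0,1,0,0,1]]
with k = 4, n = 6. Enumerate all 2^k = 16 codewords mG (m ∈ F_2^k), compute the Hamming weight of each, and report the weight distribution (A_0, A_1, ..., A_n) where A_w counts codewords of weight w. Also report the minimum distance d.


Weight distribution: A_0 = 1, A_1 = 1, A_2 = 3, A_3 = 6, A_4 = 3, A_5 = 1, A_6 = 1. Minimum distance d = 1.

Enumerate all 2^4 = 16 messages m ∈ F_2^4.
For each, compute codeword c = mG in F_2^6, then tally its weight.
  m = 0000 → c = 000000, weight = 0.
  m = 1000 → c = 010011, weight = 3.
  m = 0100 → c = 100101, weight = 3.
  m = 1100 → c = 110110, weight = 4.
  m = 0010 → c = 000101, weight = 2.
  m = 1010 → c = 010110, weight = 3.
  m = 0110 → c = 100000, weight = 1.
  m = 1110 → c = 110011, weight = 4.
  m = 0001 → c = 101001, weight = 3.
  m = 1001 → c = 111010, weight = 4.
  m = 0101 → c = 001100, weight = 2.
  m = 1101 → c = 011111, weight = 5.
  m = 0011 → c = 101100, weight = 3.
  m = 1011 → c = 111111, weight = 6.
  m = 0111 → c = 001001, weight = 2.
  m = 1111 → c = 011010, weight = 3.
Tally weights:
  weight 0: 1 codewords.
  weight 1: 1 codewords.
  weight 2: 3 codewords.
  weight 3: 6 codewords.
  weight 4: 3 codewords.
  weight 5: 1 codewords.
  weight 6: 1 codewords.
Minimum distance d = smallest w > 0 with A_w > 0 = 1.
Sanity: Σ A_w = 16 = 2^4 = 16 ✓.


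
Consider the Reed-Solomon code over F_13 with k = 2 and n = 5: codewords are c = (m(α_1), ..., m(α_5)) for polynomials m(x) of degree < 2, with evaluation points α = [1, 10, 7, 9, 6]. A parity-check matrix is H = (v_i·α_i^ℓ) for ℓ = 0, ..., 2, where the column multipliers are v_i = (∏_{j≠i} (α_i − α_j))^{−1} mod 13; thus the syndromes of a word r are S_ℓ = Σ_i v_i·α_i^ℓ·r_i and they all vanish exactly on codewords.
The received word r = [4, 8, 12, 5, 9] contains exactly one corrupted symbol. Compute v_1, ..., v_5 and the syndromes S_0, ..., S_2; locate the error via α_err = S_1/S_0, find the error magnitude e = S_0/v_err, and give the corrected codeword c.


S = (5, 5, 5), error at position 1, error magnitude e = 10, c = [7, 8, 12, 5, 9].

Step 1: column multipliers v_i = (∏_{j≠i}(α_i − α_j))^{−1} mod 13.
  i = 1 (α = 1): (1−10)(1−7)(1−9)(1−6) = (−9)·(−6)·(−8)·(−5) = 2160 ≡ 2, so v_1 = 2^{−1} = 7 (mod 13).
  i = 2 (α = 10): (10−1)(10−7)(10−9)(10−6) = 9·3·1·4 = 108 ≡ 4, so v_2 = 4^{−1} = 10 (mod 13).
  i = 3 (α = 7): (7−1)(7−10)(7−9)(7−6) = 6·(−3)·(−2)·1 = 36 ≡ 10, so v_3 = 10^{−1} = 4 (mod 13).
  i = 4 (α = 9): (9−1)(9−10)(9−7)(9−6) = 8·(−1)·2·3 = −48 ≡ 4, so v_4 = 4^{−1} = 10 (mod 13).
  i = 5 (α = 6): (6−1)(6−10)(6−7)(6−9) = 5·(−4)·(−1)·(−3) = −60 ≡ 5, so v_5 = 5^{−1} = 8 (mod 13).
  v = [7, 10, 4, 10, 8].
Step 2: syndromes of r = [4, 8, 12, 5, 9] (all sums mod 13).
  S_0 = Σ v_i r_i = 7·4 + 10·8 + 4·12 + 10·5 + 8·9 = 278 ≡ 5.
  S_1 = Σ v_i α_i r_i = 7·1·4 + 10·10·8 + 4·7·12 + 10·9·5 + 8·6·9 = 2046 ≡ 5.
  α_i^2 mod 13 = [1, 9, 10, 3, 10].
  S_2 = Σ v_i α_i^2 r_i = 7·1·4 + 10·9·8 + 4·10·12 + 10·3·5 + 8·10·9 = 2098 ≡ 5.
  S = (5, 5, 5) ≠ 0, so r is not a codeword (an error is present).
Step 3: locate the error. For a single error e at position i, S_ℓ = v_i·e·α_i^ℓ, so α_err = S_1/S_0.
  S_0^{−1} = 5^{−1} = 8 (mod 13), so α_err = 5·8 = 40 ≡ 1 = α_1. Error position i = 1.
  Consistency check: S_2/S_1 = 5·8 = 40 ≡ 1 = α_err ✓ (single-error assumption holds).
Step 4: error magnitude e = S_0/v_1 = S_0·∏_{j≠1}(α_1 − α_j) = 5·2 = 10 ≡ 10 (mod 13).
Step 5: correct position 1: c_1 = r_1 − e = 4 − 10 ≡ 7 (mod 13). Hence c = [7, 8, 12, 5, 9].
  Check: interpolating c through the α_i gives m(x) = 4 + 3·x (degree < 2) with m(α_i) = c_i for every i, so c is indeed a codeword.


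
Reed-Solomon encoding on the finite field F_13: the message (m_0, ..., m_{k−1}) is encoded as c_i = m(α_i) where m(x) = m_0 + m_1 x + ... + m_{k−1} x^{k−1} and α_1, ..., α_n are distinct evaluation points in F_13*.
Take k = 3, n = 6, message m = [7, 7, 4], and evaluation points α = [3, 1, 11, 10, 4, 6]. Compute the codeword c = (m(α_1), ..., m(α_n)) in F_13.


c = [12, 5, 9, 9, 8, 11]

Message polynomial: m(x) = 7 + 7·x + 4·x^2 (mod 13).
For each evaluation point α_i, compute m(α_i) mod 13:
  α_1 = 3: Horner steps 4 → 6 → 12, so m(3) = 12.
  α_2 = 1: Horner steps 4 → 11 → 5, so m(1) = 5.
  α_3 = 11: Horner steps 4 → 12 → 9, so m(11) = 9.
  α_4 = 10: Horner steps 4 → 8 → 9, so m(10) = 9.
  α_5 = 4: Horner steps 4 → 10 → 8, so m(4) = 8.
  α_6 = 6: Horner steps 4 → 5 → 11, so m(6) = 11.
Codeword c = [12, 5, 9, 9, 8, 11] ∈ F_13^6.


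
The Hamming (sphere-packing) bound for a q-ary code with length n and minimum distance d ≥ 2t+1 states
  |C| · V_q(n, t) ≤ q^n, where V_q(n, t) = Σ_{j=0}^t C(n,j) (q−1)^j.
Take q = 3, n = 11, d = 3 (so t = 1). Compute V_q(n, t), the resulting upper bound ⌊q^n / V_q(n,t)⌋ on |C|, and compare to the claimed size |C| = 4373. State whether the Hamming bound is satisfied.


V_q(n, t) = 23, q^n = 177147, Hamming bound = 7702, |C| = 4373 ≤ bound (satisfied).

Step 1: Compute V_q(n, t) = Σ_{j=0}^1 C(n, j) (q−1)^j.
  j = 0: C(11,0)·(2)^0 = 1·1 = 1.
  j = 1: C(11,1)·(2)^1 = 11·2 = 22.
  V_q(n, t) = 1 + 22 = 23.
Step 2: q^n = 3^11 = 177147.
Step 3: Hamming bound ⌊q^n / V_q(n,t)⌋ = ⌊177147/23⌋ = 7702.
Step 4: Compare |C| = 4373 to 7702: satisfied.
The claimed |C| lies below the Hamming bound.


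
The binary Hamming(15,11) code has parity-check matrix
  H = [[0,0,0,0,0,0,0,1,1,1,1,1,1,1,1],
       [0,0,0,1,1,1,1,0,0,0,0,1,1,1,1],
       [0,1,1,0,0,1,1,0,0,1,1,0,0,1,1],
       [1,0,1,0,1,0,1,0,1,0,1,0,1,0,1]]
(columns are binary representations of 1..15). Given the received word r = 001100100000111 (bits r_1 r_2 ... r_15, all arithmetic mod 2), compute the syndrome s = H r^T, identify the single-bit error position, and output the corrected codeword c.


s = (1, 1, 0, 0)^T, error position = 12, corrected codeword c = 001100100001111

Compute s = H r^T mod 2 one row at a time:
  s_1 = 0 + 0 + 0 + 0 + 0 + 1 + 1 + 1 = 3 ≡ 1 (mod 2).
  s_2 = 1 + 0 + 0 + 1 + 0 + 1 + 1 + 1 = 5 ≡ 1 (mod 2).
  s_3 = 0 + 1 + 0 + 1 + 0 + 0 + 1 + 1 = 4 ≡ 0 (mod 2).
  s_4 = 0 + 1 + 0 + 1 + 0 + 0 + 1 + 1 = 4 ≡ 0 (mod 2).
s = (1, 1, 0, 0)^T — this equals column 12 of H (binary 1100), so error is at position 12.
Correct: flip bit 12 of r = 001100100000111 to get c = 001100100001111.


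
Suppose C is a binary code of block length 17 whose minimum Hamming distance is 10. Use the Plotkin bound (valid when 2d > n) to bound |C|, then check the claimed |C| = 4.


Plotkin bound M ≤ 6; given |C| = 4 ≤ bound (satisfied).

Check applicability: 2d = 20, n = 17.
2d − n = 3 > 0, so Plotkin applies.
Compute d/(2d−n) = 10/3 ≈ 3.3333.
⌊d/(2d−n)⌋ = 3.
Plotkin bound: M ≤ 2·3 = 6.
Given |C| = 4, check: satisfied.
This |C| is below the Plotkin bound.


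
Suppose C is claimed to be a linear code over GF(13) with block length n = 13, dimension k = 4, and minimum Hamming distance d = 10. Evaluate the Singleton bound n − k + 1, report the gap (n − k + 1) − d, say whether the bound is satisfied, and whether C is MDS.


Singleton RHS = n − k + 1 = 10, slack = 0, bound satisfied, MDS.

Singleton bound: d ≤ n − k + 1.
Here n = 13, k = 4, so n − k + 1 = 10.
Given d = 10, check d ≤ 10: YES.
Slack = (n − k + 1) − d = 0.
The code is MDS (slack = 0).
Description: the claimed parameters are [13, 4, 10]_13; such a code would be MDS (meets Singleton bound).


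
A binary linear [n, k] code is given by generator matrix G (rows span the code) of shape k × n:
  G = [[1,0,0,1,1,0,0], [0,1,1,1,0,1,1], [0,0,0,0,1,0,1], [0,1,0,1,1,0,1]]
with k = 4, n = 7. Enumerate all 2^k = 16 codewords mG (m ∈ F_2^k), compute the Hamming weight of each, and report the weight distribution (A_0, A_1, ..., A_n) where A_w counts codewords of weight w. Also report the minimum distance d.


Weight distribution: A_0 = 1, A_2 = 2, A_3 = 6, A_4 = 3, A_5 = 2, A_6 = 2. Minimum distance d = 2.

Enumerate all 2^4 = 16 messages m ∈ F_2^4.
For each, compute codeword c = mG in F_2^7, then tally its weight.
  m = 0000 → c = 0000000, weight = 0.
  m = 1000 → c = 1001100, weight = 3.
  m = 0100 → c = 0111011, weight = 5.
  m = 1100 → c = 1110111, weight = 6.
  m = 0010 → c = 0000101, weight = 2.
  m = 1010 → c = 1001001, weight = 3.
  m = 0110 → c = 0111110, weight = 5.
  m = 1110 → c = 1110010, weight = 4.
  m = 0001 → c = 0101101, weight = 4.
  m = 1001 → c = 1100001, weight = 3.
  m = 0101 → c = 0010110, weight = 3.
  m = 1101 → c = 1011010, weight = 4.
  m = 0011 → c = 0101000, weight = 2.
  m = 1011 → c = 1100100, weight = 3.
  m = 0111 → c = 0010011, weight = 3.
  m = 1111 → c = 1011111, weight = 6.
Tally weights:
  weight 0: 1 codewords.
  weight 2: 2 codewords.
  weight 3: 6 codewords.
  weight 4: 3 codewords.
  weight 5: 2 codewords.
  weight 6: 2 codewords.
Minimum distance d = smallest w > 0 with A_w > 0 = 2.
Sanity: Σ A_w = 16 = 2^4 = 16 ✓.


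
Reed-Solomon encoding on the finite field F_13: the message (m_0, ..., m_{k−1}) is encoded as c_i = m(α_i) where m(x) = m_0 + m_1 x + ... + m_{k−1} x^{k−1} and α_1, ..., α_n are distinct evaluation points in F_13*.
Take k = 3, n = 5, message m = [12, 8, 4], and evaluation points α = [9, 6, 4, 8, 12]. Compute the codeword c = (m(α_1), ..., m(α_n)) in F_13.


c = [5, 9, 4, 7, 8]

Message polynomial: m(x) = 12 + 8·x + 4·x^2 (mod 13).
For each evaluation point α_i, compute m(α_i) mod 13:
  α_1 = 9: Horner steps 4 → 5 → 5, so m(9) = 5.
  α_2 = 6: Horner steps 4 → 6 → 9, so m(6) = 9.
  α_3 = 4: Horner steps 4 → 11 → 4, so m(4) = 4.
  α_4 = 8: Horner steps 4 → 1 → 7, so m(8) = 7.
  α_5 = 12: Horner steps 4 → 4 → 8, so m(12) = 8.
Codeword c = [5, 9, 4, 7, 8] ∈ F_13^5.


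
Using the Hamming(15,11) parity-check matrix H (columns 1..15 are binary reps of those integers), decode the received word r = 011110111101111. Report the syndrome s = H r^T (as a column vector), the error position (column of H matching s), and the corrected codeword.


s = (1, 1, 0, 0)^T, error position = 12, corrected codeword c = 011110111100111

Compute s = H r^T mod 2 one row at a time:
  s_1 = 1 + 1 + 1 + 0 + 1 + 1 + 1 + 1 = 7 ≡ 1 (mod 2).
  s_2 = 1 + 1 + 0 + 1 + 1 + 1 + 1 + 1 = 7 ≡ 1 (mod 2).
  s_3 = 1 + 1 + 0 + 1 + 1 + 0 + 1 + 1 = 6 ≡ 0 (mod 2).
  s_4 = 0 + 1 + 1 + 1 + 1 + 0 + 1 + 1 = 6 ≡ 0 (mod 2).
s = (1, 1, 0, 0)^T — this equals column 12 of H (binary 1100), so error is at position 12.
Correct: flip bit 12 of r = 011110111101111 to get c = 011110111100111.


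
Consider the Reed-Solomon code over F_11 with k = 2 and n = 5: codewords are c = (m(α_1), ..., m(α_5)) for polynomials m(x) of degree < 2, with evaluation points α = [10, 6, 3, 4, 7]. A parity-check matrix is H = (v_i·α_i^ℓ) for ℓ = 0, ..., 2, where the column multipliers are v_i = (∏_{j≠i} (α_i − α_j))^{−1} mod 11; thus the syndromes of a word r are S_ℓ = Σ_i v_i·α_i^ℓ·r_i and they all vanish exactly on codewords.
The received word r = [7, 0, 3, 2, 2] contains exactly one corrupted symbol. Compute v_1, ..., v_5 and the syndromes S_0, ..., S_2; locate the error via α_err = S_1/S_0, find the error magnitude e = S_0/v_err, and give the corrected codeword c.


S = (10, 4, 6), error at position 5, error magnitude e = 3, c = [7, 0, 3, 2, 10].

Step 1: column multipliers v_i = (∏_{j≠i}(α_i − α_j))^{−1} mod 11.
  i = 1 (α = 10): (10−6)(10−3)(10−4)(10−7) = 4·7·6·3 = 504 ≡ 9, so v_1 = 9^{−1} = 5 (mod 11).
  i = 2 (α = 6): (6−10)(6−3)(6−4)(6−7) = (−4)·3·2·(−1) = 24 ≡ 2, so v_2 = 2^{−1} = 6 (mod 11).
  i = 3 (α = 3): (3−10)(3−6)(3−4)(3−7) = (−7)·(−3)·(−1)·(−4) = 84 ≡ 7, so v_3 = 7^{−1} = 8 (mod 11).
  i = 4 (α = 4): (4−10)(4−6)(4−3)(4−7) = (−6)·(−2)·1·(−3) = −36 ≡ 8, so v_4 = 8^{−1} = 7 (mod 11).
  i = 5 (α = 7): (7−10)(7−6)(7−3)(7−4) = (−3)·1·4·3 = −36 ≡ 8, so v_5 = 8^{−1} = 7 (mod 11).
  v = [5, 6, 8, 7, 7].
Step 2: syndromes of r = [7, 0, 3, 2, 2] (all sums mod 11).
  S_0 = Σ v_i r_i = 5·7 + 6·0 + 8·3 + 7·2 + 7·2 = 87 ≡ 10.
  S_1 = Σ v_i α_i r_i = 5·10·7 + 6·6·0 + 8·3·3 + 7·4·2 + 7·7·2 = 576 ≡ 4.
  α_i^2 mod 11 = [1, 3, 9, 5, 5].
  S_2 = Σ v_i α_i^2 r_i = 5·1·7 + 6·3·0 + 8·9·3 + 7·5·2 + 7·5·2 = 391 ≡ 6.
  S = (10, 4, 6) ≠ 0, so r is not a codeword (an error is present).
Step 3: locate the error. For a single error e at position i, S_ℓ = v_i·e·α_i^ℓ, so α_err = S_1/S_0.
  S_0^{−1} = 10^{−1} = 10 (mod 11), so α_err = 4·10 = 40 ≡ 7 = α_5. Error position i = 5.
  Consistency check: S_2/S_1 = 6·3 = 18 ≡ 7 = α_err ✓ (single-error assumption holds).
Step 4: error magnitude e = S_0/v_5 = S_0·∏_{j≠5}(α_5 − α_j) = 10·8 = 80 ≡ 3 (mod 11).
Step 5: correct position 5: c_5 = r_5 − e = 2 − 3 ≡ 10 (mod 11). Hence c = [7, 0, 3, 2, 10].
  Check: interpolating c through the α_i gives m(x) = 6 + 10·x (degree < 2) with m(α_i) = c_i for every i, so c is indeed a codeword.


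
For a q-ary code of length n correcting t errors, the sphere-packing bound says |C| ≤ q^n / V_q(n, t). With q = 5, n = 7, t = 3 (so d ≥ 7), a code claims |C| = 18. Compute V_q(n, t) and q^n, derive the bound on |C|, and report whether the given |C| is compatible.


V_q(n, t) = 2605, q^n = 78125, Hamming bound = 29, |C| = 18 ≤ bound (satisfied).

Step 1: Compute V_q(n, t) = Σ_{j=0}^3 C(n, j) (q−1)^j.
  j = 0: C(7,0)·(4)^0 = 1·1 = 1.
  j = 1: C(7,1)·(4)^1 = 7·4 = 28.
  j = 2: C(7,2)·(4)^2 = 21·16 = 336.
  j = 3: C(7,3)·(4)^3 = 35·64 = 2240.
  V_q(n, t) = 1 + 28 + 336 + 2240 = 2605.
Step 2: q^n = 5^7 = 78125.
Step 3: Hamming bound ⌊q^n / V_q(n,t)⌋ = ⌊78125/2605⌋ = 29.
Step 4: Compare |C| = 18 to 29: satisfied.
The claimed |C| lies below the Hamming bound.


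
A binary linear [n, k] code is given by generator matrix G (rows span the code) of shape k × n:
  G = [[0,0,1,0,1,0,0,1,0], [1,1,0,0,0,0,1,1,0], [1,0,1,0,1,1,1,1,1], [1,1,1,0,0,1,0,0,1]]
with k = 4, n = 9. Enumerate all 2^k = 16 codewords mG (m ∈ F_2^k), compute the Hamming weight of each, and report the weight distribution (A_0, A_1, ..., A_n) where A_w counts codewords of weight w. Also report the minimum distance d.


Weight distribution: A_0 = 1, A_2 = 1, A_3 = 3, A_4 = 5, A_5 = 4, A_6 = 1, A_7 = 1. Minimum distance d = 2.

Enumerate all 2^4 = 16 messages m ∈ F_2^4.
For each, compute codeword c = mG in F_2^9, then tally its weight.
  m = 0000 → c = 000000000, weight = 0.
  m = 1000 → c = 001010010, weight = 3.
  m = 0100 → c = 110000110, weight = 4.
  m = 1100 → c = 111010100, weight = 5.
  m = 0010 → c = 101011111, weight = 7.
  m = 1010 → c = 100001101, weight = 4.
  m = 0110 → c = 011011001, weight = 5.
  m = 1110 → c = 010001011, weight = 4.
  m = 0001 → c = 111001001, weight = 5.
  m = 1001 → c = 110011011, weight = 6.
  m = 0101 → c = 001001111, weight = 5.
  m = 1101 → c = 000011101, weight = 4.
  m = 0011 → c = 010010110, weight = 4.
  m = 1011 → c = 011000100, weight = 3.
  m = 0111 → c = 100010000, weight = 2.
  m = 1111 → c = 101000010, weight = 3.
Tally weights:
  weight 0: 1 codewords.
  weight 2: 1 codewords.
  weight 3: 3 codewords.
  weight 4: 5 codewords.
  weight 5: 4 codewords.
  weight 6: 1 codewords.
  weight 7: 1 codewords.
Minimum distance d = smallest w > 0 with A_w > 0 = 2.
Sanity: Σ A_w = 16 = 2^4 = 16 ✓.


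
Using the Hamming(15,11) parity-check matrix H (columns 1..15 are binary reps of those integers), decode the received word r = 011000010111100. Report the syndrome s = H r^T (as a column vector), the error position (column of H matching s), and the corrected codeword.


s = (1, 0, 0, 1)^T, error position = 9, corrected codeword c = 011000011111100

Compute s = H r^T mod 2 one row at a time:
  s_1 = 1 + 0 + 1 + 1 + 1 + 1 + 0 + 0 = 5 ≡ 1 (mod 2).
  s_2 = 0 + 0 + 0 + 0 + 1 + 1 + 0 + 0 = 2 ≡ 0 (mod 2).
  s_3 = 1 + 1 + 0 + 0 + 1 + 1 + 0 + 0 = 4 ≡ 0 (mod 2).
  s_4 = 0 + 1 + 0 + 0 + 0 + 1 + 1 + 0 = 3 ≡ 1 (mod 2).
s = (1, 0, 0, 1)^T — this equals column 9 of H (binary 1001), so error is at position 9.
Correct: flip bit 9 of r = 011000010111100 to get c = 011000011111100.


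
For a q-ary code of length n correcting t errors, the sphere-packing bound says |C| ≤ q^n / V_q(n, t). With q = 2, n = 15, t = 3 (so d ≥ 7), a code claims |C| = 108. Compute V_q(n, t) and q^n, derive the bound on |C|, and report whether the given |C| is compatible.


V_q(n, t) = 576, q^n = 32768, Hamming bound = 56, |C| = 108 > bound (violated).

Step 1: Compute V_q(n, t) = Σ_{j=0}^3 C(n, j) (q−1)^j.
  j = 0: C(15,0)·(1)^0 = 1·1 = 1.
  j = 1: C(15,1)·(1)^1 = 15·1 = 15.
  j = 2: C(15,2)·(1)^2 = 105·1 = 105.
  j = 3: C(15,3)·(1)^3 = 455·1 = 455.
  V_q(n, t) = 1 + 15 + 105 + 455 = 576.
Step 2: q^n = 2^15 = 32768.
Step 3: Hamming bound ⌊q^n / V_q(n,t)⌋ = ⌊32768/576⌋ = 56.
Step 4: Compare |C| = 108 to 56: violated.
The claimed |C| lies above the Hamming bound, so no 2-ary code of length 15 with d ≥ 7 can have 108 codewords.


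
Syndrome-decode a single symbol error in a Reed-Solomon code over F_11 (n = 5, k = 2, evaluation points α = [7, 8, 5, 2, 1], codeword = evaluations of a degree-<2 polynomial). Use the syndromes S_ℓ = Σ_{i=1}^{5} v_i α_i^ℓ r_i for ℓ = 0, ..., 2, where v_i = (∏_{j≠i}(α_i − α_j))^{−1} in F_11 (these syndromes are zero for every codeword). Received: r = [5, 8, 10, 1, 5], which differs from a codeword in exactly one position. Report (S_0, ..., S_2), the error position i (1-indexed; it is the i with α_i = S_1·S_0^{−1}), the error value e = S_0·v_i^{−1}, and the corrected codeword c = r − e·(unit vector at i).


S = (6, 6, 6), error at position 5, error magnitude e = 7, c = [5, 8, 10, 1, 9].

Step 1: column multipliers v_i = (∏_{j≠i}(α_i − α_j))^{−1} mod 11.
  i = 1 (α = 7): (7−8)(7−5)(7−2)(7−1) = (−1)·2·5·6 = −60 ≡ 6, so v_1 = 6^{−1} = 2 (mod 11).
  i = 2 (α = 8): (8−7)(8−5)(8−2)(8−1) = 1·3·6·7 = 126 ≡ 5, so v_2 = 5^{−1} = 9 (mod 11).
  i = 3 (α = 5): (5−7)(5−8)(5−2)(5−1) = (−2)·(−3)·3·4 = 72 ≡ 6, so v_3 = 6^{−1} = 2 (mod 11).
  i = 4 (α = 2): (2−7)(2−8)(2−5)(2−1) = (−5)·(−6)·(−3)·1 = −90 ≡ 9, so v_4 = 9^{−1} = 5 (mod 11).
  i = 5 (α = 1): (1−7)(1−8)(1−5)(1−2) = (−6)·(−7)·(−4)·(−1) = 168 ≡ 3, so v_5 = 3^{−1} = 4 (mod 11).
  v = [2, 9, 2, 5, 4].
Step 2: syndromes of r = [5, 8, 10, 1, 5] (all sums mod 11).
  S_0 = Σ v_i r_i = 2·5 + 9·8 + 2·10 + 5·1 + 4·5 = 127 ≡ 6.
  S_1 = Σ v_i α_i r_i = 2·7·5 + 9·8·8 + 2·5·10 + 5·2·1 + 4·1·5 = 776 ≡ 6.
  α_i^2 mod 11 = [5, 9, 3, 4, 1].
  S_2 = Σ v_i α_i^2 r_i = 2·5·5 + 9·9·8 + 2·3·10 + 5·4·1 + 4·1·5 = 798 ≡ 6.
  S = (6, 6, 6) ≠ 0, so r is not a codeword (an error is present).
Step 3: locate the error. For a single error e at position i, S_ℓ = v_i·e·α_i^ℓ, so α_err = S_1/S_0.
  S_0^{−1} = 6^{−1} = 2 (mod 11), so α_err = 6·2 = 12 ≡ 1 = α_5. Error position i = 5.
  Consistency check: S_2/S_1 = 6·2 = 12 ≡ 1 = α_err ✓ (single-error assumption holds).
Step 4: error magnitude e = S_0/v_5 = S_0·∏_{j≠5}(α_5 − α_j) = 6·3 = 18 ≡ 7 (mod 11).
Step 5: correct position 5: c_5 = r_5 − e = 5 − 7 ≡ 9 (mod 11). Hence c = [5, 8, 10, 1, 9].
  Check: interpolating c through the α_i gives m(x) = 6 + 3·x (degree < 2) with m(α_i) = c_i for every i, so c is indeed a codeword.


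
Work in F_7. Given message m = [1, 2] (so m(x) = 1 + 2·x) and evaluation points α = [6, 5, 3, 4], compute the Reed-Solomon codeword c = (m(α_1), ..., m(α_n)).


c = [6, 4, 0, 2]

Message polynomial: m(x) = 1 + 2·x (mod 7).
For each evaluation point α_i, compute m(α_i) mod 7:
  α_1 = 6: Horner steps 2 → 6, so m(6) = 6.
  α_2 = 5: Horner steps 2 → 4, so m(5) = 4.
  α_3 = 3: Horner steps 2 → 0, so m(3) = 0.
  α_4 = 4: Horner steps 2 → 2, so m(4) = 2.
Codeword c = [6, 4, 0, 2] ∈ F_7^4.


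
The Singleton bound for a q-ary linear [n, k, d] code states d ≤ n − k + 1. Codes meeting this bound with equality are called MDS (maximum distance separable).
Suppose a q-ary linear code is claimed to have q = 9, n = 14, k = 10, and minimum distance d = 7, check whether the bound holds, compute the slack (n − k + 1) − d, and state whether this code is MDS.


Singleton RHS = n − k + 1 = 5, slack = -2, bound violated (no such code; not MDS).

Singleton bound: d ≤ n − k + 1.
Here n = 14, k = 10, so n − k + 1 = 5.
Given d = 7, check d ≤ 5: NO.
Slack = (n − k + 1) − d = -2.
The slack is negative: d = 7 exceeds n − k + 1 = 5 by 2, so the Singleton bound is violated and no linear [14, 10, 7]_9 code can exist. In particular it is not MDS (MDS requires d = n − k + 1 exactly).
Description: the claimed parameters are [14, 10, 7]_9; such a code would be impossible (violates the Singleton bound).
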